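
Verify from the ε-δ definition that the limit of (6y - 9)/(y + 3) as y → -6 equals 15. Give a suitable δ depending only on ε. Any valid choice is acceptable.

δ = min(3/2, (1/6)ε)

Fix ε > 0. We want δ > 0 with 0 < |y + 6| < δ ⇒ |(6y - 9)/(y + 3) − 15| < ε.
Combining over a common denominator, (6y - 9)/(y + 3) − 15 = [(6y - 9)·(-3) − (-45)·(y + 3)] / [(-3)·(y + 3)] = 27(y + 6) / ((-3)(y + 3)).
So |(6y - 9)/(y + 3) − 15| = 27|y + 6| / (3·|y + 3|).
Require δ ≤ 3/2, so |y + 3| ≥ |-3| − |y + 6| > 3 − 3/2 = 3/2.
Hence |(6y - 9)/(y + 3) − 15| < 27|y + 6|/(3·(3/2)) = 6|y + 6|, which is < ε once |y + 6| < (1/6)ε.
Take δ = min(3/2, (1/6)ε). Then 0 < |y + 6| < δ forces both bounds, so |(6y - 9)/(y + 3) − 15| < ε.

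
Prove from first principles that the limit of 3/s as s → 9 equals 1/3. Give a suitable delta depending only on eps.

Let eps > 0. We seek delta > 0 such that 0 < |s − 9| < delta implies |3/s − (1/3)| < eps.
|3/s − (1/3)| = 3·|9 − s|/(9·|s|) = 3|s − 9|/(9|s|).
Restrict delta ≤ 9/2. Then |s − 9| < 9/2 gives |s| > 9/2, so 9|s| > 81/2.
Then |3/s − (1/3)| < 3|s − 9|/(81/2), which is < eps when |s − 9| < (27/2)eps.
Take delta = min(9/2, (27/2)eps). Then 0 < |s − 9| < delta gives both |s − 9| < 9/2 and |s − 9| < (27/2)eps, so |3/s − (1/3)| < eps.

delta = min(9/2, (27/2)eps)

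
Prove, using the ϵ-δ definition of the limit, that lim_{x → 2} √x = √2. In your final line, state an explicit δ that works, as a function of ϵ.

δ = min(2, √2·ϵ)

Let ϵ > 0. We want δ > 0 such that 0 < |x − 2| < δ implies |√x − √2| < ϵ.
Rationalise: √x − √2 = (x − 2)/(√x + √2), so |√x − √2| = |x − 2|/(√x + √2).
Restrict δ ≤ 2 so that |x − 2| < 2 forces x > 0, and then √x + √2 > √2.
Hence |√x − √2| < |x − 2|/√2, which is < ϵ once |x − 2| < √2·ϵ.
Take δ = min(2, √2·ϵ). If 0 < |x − 2| < δ then x > 0 and |√x − √2| < |x − 2|/√2 < ϵ.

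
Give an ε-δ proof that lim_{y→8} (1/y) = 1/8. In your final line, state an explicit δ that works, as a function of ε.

Let ε > 0 be given. We seek δ > 0 such that 0 < |y − 8| < δ implies |1/y − (1/8)| < ε.
|1/y − (1/8)| = |8 − y|/(8·|y|) = |y − 8|/(8|y|).
Restrict δ ≤ 4. Then |y − 8| < 4 gives |y| > 4, so 8|y| > 32.
Then |1/y − (1/8)| < |y − 8|/32, which is < ε when |y − 8| < 32ε.
Take δ = min(4, 32ε). Then 0 < |y − 8| < δ gives both |y − 8| < 4 and |y − 8| < 32ε, so |1/y − (1/8)| < ε.

δ = min(4, 32ε)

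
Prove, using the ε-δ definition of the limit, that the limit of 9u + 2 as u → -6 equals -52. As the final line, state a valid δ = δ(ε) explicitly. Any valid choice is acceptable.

Let ε > 0. We need δ > 0 so that 0 < |u + 6| < δ implies |(9u + 2) + 52| < ε.
Since (9u + 2) + 52 = 9(u + 6), we have |(9u + 2) + 52| = 9|u + 6|.
Thus it suffices that |u + 6| < ε/9.
Choosing δ = ε/9 gives |(9u + 2) + 52| = 9|u + 6| < ε whenever |u + 6| < δ.

δ = ε/9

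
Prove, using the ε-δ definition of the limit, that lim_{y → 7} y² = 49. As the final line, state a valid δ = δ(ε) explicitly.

Suppose ε > 0. We seek δ > 0 with 0 < |y − 7| < δ ⇒ |y² − 49| < ε.
Factor: y² − 49 = (y − 7)(y + 7), so |y² − 49| = |y − 7|·|y + 7|.
Restrict δ ≤ 2. Then |y − 7| < 2 gives |y| < 9, so by the triangle inequality |y + 7| ≤ 9 + 7 = 16.
Hence |y² − 49| ≤ 16|y − 7|, which is < ε once |y − 7| < ε/16.
Take δ = min(2, ε/16). If 0 < |y − 7| < δ then both bounds hold and |y² − 49| ≤ 16|y − 7| < 16·(ε/16) = ε.

δ = min(2, ε/16)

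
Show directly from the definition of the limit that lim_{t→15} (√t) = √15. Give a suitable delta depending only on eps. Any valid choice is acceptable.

Let eps > 0 be given. We want delta > 0 such that 0 < |t − 15| < delta implies |√t − √15| < eps.
Multiplying by the conjugate, |√t − √15| = |t − 15|/(√t + √15).
Restrict delta ≤ 15 so that |t − 15| < 15 forces t > 0, and then √t + √15 > √15.
Hence |√t − √15| < |t − 15|/√15, which is < eps once |t − 15| < √15·eps.
Take delta = min(15, √15·eps). If 0 < |t − 15| < delta then t > 0 and |√t − √15| < |t − 15|/√15 < eps.

delta = min(15, √15·eps)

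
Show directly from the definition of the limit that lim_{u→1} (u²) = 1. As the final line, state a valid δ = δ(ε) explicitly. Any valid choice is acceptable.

Suppose ε > 0. We seek δ > 0 with 0 < |u − 1| < δ ⇒ |u² − 1| < ε.
Factor: u² − 1 = (u − 1)(u + 1), so |u² − 1| = |u − 1|·|u + 1|.
Restrict δ ≤ 2. Then |u − 1| < 2 gives |u| < 3, so by the triangle inequality |u + 1| ≤ 3 + 1 = 4.
Hence |u² − 1| ≤ 4|u − 1|, which is < ε once |u − 1| < ε/4.
Take δ = min(2, ε/4). If 0 < |u − 1| < δ then both bounds hold and |u² − 1| ≤ 4|u − 1| < 4·(ε/4) = ε.

δ = min(2, ε/4)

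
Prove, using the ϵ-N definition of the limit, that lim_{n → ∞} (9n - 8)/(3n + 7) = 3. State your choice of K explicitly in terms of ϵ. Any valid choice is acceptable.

Let ϵ > 0 be given. For n ≥ 1, |(9n - 8)/(3n + 7) − 3| = |-87|/(3(3n + 7)) = 87/(3(3n + 7)).
Since 3n + 7 ≥ 3n for n ≥ 1, this is ≤ 87/(3·3n) = (29/3)/n.
So |(9n - 8)/(3n + 7) − 3| < ϵ whenever n > (29/3)/ϵ.
Take K = (29/3)/ϵ. If n > K then |(9n - 8)/(3n + 7) − 3| ≤ (29/3)/n < ϵ.

K = (29/3)/ϵ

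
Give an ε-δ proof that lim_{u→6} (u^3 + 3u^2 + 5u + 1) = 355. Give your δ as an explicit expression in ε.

Let ε > 0. We want δ > 0 such that 0 < |u − 6| < δ implies |(u^3 + 3u^2 + 5u + 1) − 355| < ε.
(u^3 + 3u^2 + 5u + 1) − 355 = u^3 + 3u^2 + 5u - 354 = (u − 6)(u^2 + 9u + 59).
So |(u^3 + 3u^2 + 5u + 1) − 355| = |u − 6|·|u^2 + 9u + 59|.
Require δ ≤ 1. Then |u − 6| < 1 gives |u| < 7, and by the triangle inequality |u^2 + 9u + 59| ≤ 7^2 + 9·7 + 59 = 171.
Hence |(u^3 + 3u^2 + 5u + 1) − 355| ≤ 171|u − 6| < ε provided |u − 6| < ε/171.
Choosing δ = min(1, ε/171) ensures both conditions, hence |(u^3 + 3u^2 + 5u + 1) − 355| < ε.

δ = min(1, ε/171)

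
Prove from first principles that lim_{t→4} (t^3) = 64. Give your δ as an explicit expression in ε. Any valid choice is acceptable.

δ = min(1, ε/61)

Let ε > 0 be given. We seek δ > 0 with 0 < |t − 4| < δ ⇒ |t^3 − 64| < ε.
Factor: t^3 − 64 = (t − 4)(t^2 + 4t + 16), so |t^3 − 64| = |t − 4|·|t^2 + 4t + 16|.
Restrict δ ≤ 1. Then |t − 4| < 1 gives |t| < 5, so by the triangle inequality |t^2 + 4t + 16| ≤ 5^2 + 4·5 + 16 = 61.
Hence |t^3 − 64| ≤ 61|t − 4|, which is < ε once |t − 4| < ε/61.
Take δ = min(1, ε/61). If 0 < |t − 4| < δ then both bounds hold and |t^3 − 64| ≤ 61|t − 4| < 61·(ε/61) = ε.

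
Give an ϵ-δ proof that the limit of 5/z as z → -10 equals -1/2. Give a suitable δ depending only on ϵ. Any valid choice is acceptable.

δ = min(5, 10ϵ)

Let ϵ > 0. We seek δ > 0 such that 0 < |z + 10| < δ implies |5/z + 1/2| < ϵ.
|5/z + 1/2| = 5·|-10 − z|/(10·|z|) = 5|z + 10|/(10|z|).
Require δ ≤ 5 so that |z| > 10 − 5 = 5, hence 10|z| > 50.
Then |5/z + 1/2| < 5|z + 10|/50, which is < ϵ when |z + 10| < 10ϵ.
Take δ = min(5, 10ϵ). Then 0 < |z + 10| < δ gives both |z + 10| < 5 and |z + 10| < 10ϵ, so |5/z + 1/2| < ϵ.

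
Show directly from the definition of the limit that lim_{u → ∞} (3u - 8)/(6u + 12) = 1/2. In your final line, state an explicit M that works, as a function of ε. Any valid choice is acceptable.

M = (7/3)/ε

Let ε > 0. We seek M > 0 such that u > M implies |(3u - 8)/(6u + 12) − (1/2)| < ε.
(3u - 8)/(6u + 12) − (1/2) = (6(3u - 8) − 3(6u + 12)) / (6(6u + 12)) = -84/(6(6u + 12)).
For u > 0 we have 6u + 12 > 6u, so |(3u - 8)/(6u + 12) − (1/2)| = 84/(6(6u + 12)) < 84/(6·6u) = (7/3)/u.
Thus |(3u - 8)/(6u + 12) − (1/2)| < ε whenever u > (7/3)/ε.
Take M = (7/3)/ε. If u > M then |(3u - 8)/(6u + 12) − (1/2)| < (7/3)/u < ε.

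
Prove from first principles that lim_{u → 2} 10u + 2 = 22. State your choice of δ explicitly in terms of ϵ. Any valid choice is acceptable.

δ = ϵ/10

Suppose ϵ > 0. We need δ > 0 so that 0 < |u − 2| < δ implies |(10u + 2) − 22| < ϵ.
Since (10u + 2) − 22 = 10(u − 2), we have |(10u + 2) − 22| = 10|u − 2|.
So 10|u − 2| < ϵ exactly when |u − 2| < ϵ/10.
Take δ = ϵ/10. If 0 < |u − 2| < δ then |(10u + 2) − 22| = 10|u − 2| < 10·(ϵ/10) = ϵ.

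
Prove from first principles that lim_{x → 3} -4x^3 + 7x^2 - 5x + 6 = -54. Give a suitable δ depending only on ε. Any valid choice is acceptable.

δ = min(1, ε/104)

Let ε > 0. We want δ > 0 such that 0 < |x − 3| < δ implies |(-4x^3 + 7x^2 - 5x + 6) + 54| < ε.
(-4x^3 + 7x^2 - 5x + 6) + 54 = -4x^3 + 7x^2 - 5x + 60 = (x − 3)(-4x^2 - 5x - 20).
So |(-4x^3 + 7x^2 - 5x + 6) + 54| = |x − 3|·|-4x^2 - 5x - 20|.
Assume first that |x − 3| < 1, so |x| < 4. Then |-4x^2 - 5x - 20| ≤ 4·4^2 + 5·4 + 20 = 104.
Hence |(-4x^3 + 7x^2 - 5x + 6) + 54| ≤ 104|x − 3| < ε provided |x − 3| < ε/104.
Choosing δ = min(1, ε/104) ensures both conditions, hence |(-4x^3 + 7x^2 - 5x + 6) + 54| < ε.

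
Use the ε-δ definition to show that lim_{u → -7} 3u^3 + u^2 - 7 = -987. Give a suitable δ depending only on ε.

Let ε > 0 be given. We want δ > 0 such that 0 < |u + 7| < δ implies |(3u^3 + u^2 - 7) + 987| < ε.
(3u^3 + u^2 - 7) + 987 = 3u^3 + u^2 + 980 = (u + 7)(3u^2 - 20u + 140).
So |(3u^3 + u^2 - 7) + 987| = |u + 7|·|3u^2 - 20u + 140|.
Assume first that |u + 7| < 1, so |u| < 8. Then |3u^2 - 20u + 140| ≤ 3·8^2 + 20·8 + 140 = 492.
Hence |(3u^3 + u^2 - 7) + 987| ≤ 492|u + 7| < ε provided |u + 7| < ε/492.
Choosing δ = min(1, ε/492) ensures both conditions, hence |(3u^3 + u^2 - 7) + 987| < ε.

δ = min(1, ε/492)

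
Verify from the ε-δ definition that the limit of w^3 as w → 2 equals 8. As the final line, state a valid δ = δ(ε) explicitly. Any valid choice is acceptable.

δ = min(1, ε/19)

Fix ε > 0. We seek δ > 0 with 0 < |w − 2| < δ ⇒ |w^3 − 8| < ε.
Factor: w^3 − 8 = (w − 2)(w^2 + 2w + 4), so |w^3 − 8| = |w − 2|·|w^2 + 2w + 4|.
Restrict δ ≤ 1. Then |w − 2| < 1 gives |w| < 3, so by the triangle inequality |w^2 + 2w + 4| ≤ 3^2 + 2·3 + 4 = 19.
Hence |w^3 − 8| ≤ 19|w − 2|, which is < ε once |w − 2| < ε/19.
Take δ = min(1, ε/19). If 0 < |w − 2| < δ then both bounds hold and |w^3 − 8| ≤ 19|w − 2| < 19·(ε/19) = ε.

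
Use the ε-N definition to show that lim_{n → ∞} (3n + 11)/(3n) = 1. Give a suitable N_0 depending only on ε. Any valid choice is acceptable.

Fix ε > 0. For n ≥ 1, |(3n + 11)/(3n) − 1| = |33|/(3(3n)) = 33/(3(3n)).
Since 3n ≥ 3n for n ≥ 1, this is ≤ 33/(3·3n) = (11/3)/n.
So |(3n + 11)/(3n) − 1| < ε whenever n > (11/3)/ε.
Take N_0 = (11/3)/ε. If n > N_0 then |(3n + 11)/(3n) − 1| ≤ (11/3)/n < ε.

N_0 = (11/3)/ε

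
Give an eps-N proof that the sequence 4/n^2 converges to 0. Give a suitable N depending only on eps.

N = (4/eps)^{1/2}

Let eps > 0. For n ≥ 1, |4/n^2 − 0| = 4/n^2.
4/n^2 < eps ⇔ n^2 > 4/eps ⇔ n > (4/eps)^{1/2}.
Take N = (4/eps)^{1/2}. Then n > N implies 4/n^2 < eps.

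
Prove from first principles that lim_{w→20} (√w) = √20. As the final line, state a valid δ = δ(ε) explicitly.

δ = min(20, √20·ε)

Fix ε > 0. We want δ > 0 such that 0 < |w − 20| < δ implies |√w − √20| < ε.
Multiplying by the conjugate, |√w − √20| = |w − 20|/(√w + √20).
Restrict δ ≤ 20 so that |w − 20| < 20 forces w > 0, and then √w + √20 > √20.
Hence |√w − √20| < |w − 20|/√20, which is < ε once |w − 20| < √20·ε.
Take δ = min(20, √20·ε). If 0 < |w − 20| < δ then w > 0 and |√w − √20| < |w − 20|/√20 < ε.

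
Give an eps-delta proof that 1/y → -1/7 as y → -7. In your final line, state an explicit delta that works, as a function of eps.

delta = min(7/2, (49/2)eps)

Let eps > 0 be given. We seek delta > 0 such that 0 < |y + 7| < delta implies |1/y + 1/7| < eps.
|1/y + 1/7| = |-7 − y|/(7·|y|) = |y + 7|/(7|y|).
Require delta ≤ 7/2 so that |y| > 7 − 7/2 = 7/2, hence 7|y| > 49/2.
Then |1/y + 1/7| < |y + 7|/(49/2), which is < eps when |y + 7| < (49/2)eps.
Take delta = min(7/2, (49/2)eps). Then 0 < |y + 7| < delta gives both |y + 7| < 7/2 and |y + 7| < (49/2)eps, so |1/y + 1/7| < eps.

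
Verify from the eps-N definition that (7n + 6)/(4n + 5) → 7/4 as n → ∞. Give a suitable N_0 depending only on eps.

Fix eps > 0. For n ≥ 1, |(7n + 6)/(4n + 5) − (7/4)| = |-11|/(4(4n + 5)) = 11/(4(4n + 5)).
Since 4n + 5 ≥ 4n for n ≥ 1, this is ≤ 11/(4·4n) = (11/16)/n.
So |(7n + 6)/(4n + 5) − (7/4)| < eps whenever n > (11/16)/eps.
Take N_0 = (11/16)/eps. If n > N_0 then |(7n + 6)/(4n + 5) − (7/4)| ≤ (11/16)/n < eps.

N_0 = (11/16)/eps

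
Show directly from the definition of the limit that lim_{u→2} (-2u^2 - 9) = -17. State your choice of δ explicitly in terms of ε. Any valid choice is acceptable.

Let ε > 0 be given. We want δ > 0 such that 0 < |u − 2| < δ implies |(-2u^2 - 9) + 17| < ε.
(-2u^2 - 9) + 17 = -2u^2 + 8 = (u − 2)(-2u - 4).
So |(-2u^2 - 9) + 17| = |u − 2|·|-2u - 4|.
Require δ ≤ 1. Then |u − 2| < 1 gives |u| < 3, and by the triangle inequality |-2u - 4| ≤ 2·3 + 4 = 10.
Hence |(-2u^2 - 9) + 17| ≤ 10|u − 2| < ε provided |u − 2| < ε/10.
Choosing δ = min(1, ε/10) ensures both conditions, hence |(-2u^2 - 9) + 17| < ε.

δ = min(1, ε/10)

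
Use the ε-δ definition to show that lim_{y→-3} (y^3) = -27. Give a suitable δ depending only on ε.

Let ε > 0 be given. We seek δ > 0 with 0 < |y + 3| < δ ⇒ |y^3 + 27| < ε.
Factor: y^3 + 27 = (y + 3)(y^2 - 3y + 9), so |y^3 + 27| = |y + 3|·|y^2 - 3y + 9|.
Restrict δ ≤ 1. Then |y + 3| < 1 gives |y| < 4, so by the triangle inequality |y^2 - 3y + 9| ≤ 4^2 + 3·4 + 9 = 37.
Hence |y^3 + 27| ≤ 37|y + 3|, which is < ε once |y + 3| < ε/37.
Take δ = min(1, ε/37). If 0 < |y + 3| < δ then both bounds hold and |y^3 + 27| ≤ 37|y + 3| < 37·(ε/37) = ε.

δ = min(1, ε/37)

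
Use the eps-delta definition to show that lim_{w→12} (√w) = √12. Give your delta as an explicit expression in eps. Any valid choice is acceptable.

Let eps > 0. We want delta > 0 such that 0 < |w − 12| < delta implies |√w − √12| < eps.
Rationalise: √w − √12 = (w − 12)/(√w + √12), so |√w − √12| = |w − 12|/(√w + √12).
Restrict delta ≤ 12 so that |w − 12| < 12 forces w > 0, and then √w + √12 > √12.
Hence |√w − √12| < |w − 12|/√12, which is < eps once |w − 12| < √12·eps.
Take delta = min(12, √12·eps). If 0 < |w − 12| < delta then w > 0 and |√w − √12| < |w − 12|/√12 < eps.

delta = min(12, √12·eps)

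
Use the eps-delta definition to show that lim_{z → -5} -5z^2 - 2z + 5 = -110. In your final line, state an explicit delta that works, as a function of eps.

Suppose eps > 0. We want delta > 0 such that 0 < |z + 5| < delta implies |(-5z^2 - 2z + 5) + 110| < eps.
(-5z^2 - 2z + 5) + 110 = -5z^2 - 2z + 115 = (z + 5)(-5z + 23).
So |(-5z^2 - 2z + 5) + 110| = |z + 5|·|-5z + 23|.
Require delta ≤ 1. Then |z + 5| < 1 gives |z| < 6, and by the triangle inequality |-5z + 23| ≤ 5·6 + 23 = 53.
Hence |(-5z^2 - 2z + 5) + 110| ≤ 53|z + 5| < eps provided |z + 5| < eps/53.
Choosing delta = min(1, eps/53) ensures both conditions, hence |(-5z^2 - 2z + 5) + 110| < eps.

delta = min(1, eps/53)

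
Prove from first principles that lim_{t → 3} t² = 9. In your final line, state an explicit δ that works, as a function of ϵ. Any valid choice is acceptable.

Suppose ϵ > 0. We seek δ > 0 with 0 < |t − 3| < δ ⇒ |t² − 9| < ϵ.
Factor: t² − 9 = (t − 3)(t + 3), so |t² − 9| = |t − 3|·|t + 3|.
Impose δ ≤ 1 so that |t| < 4; then |t + 3| ≤ 7.
Hence |t² − 9| ≤ 7|t − 3|, which is < ϵ once |t − 3| < ϵ/7.
Take δ = min(1, ϵ/7). If 0 < |t − 3| < δ then both bounds hold and |t² − 9| ≤ 7|t − 3| < 7·(ϵ/7) = ϵ.

δ = min(1, ϵ/7)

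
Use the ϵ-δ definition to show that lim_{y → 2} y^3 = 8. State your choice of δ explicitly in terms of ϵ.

Suppose ϵ > 0. We seek δ > 0 with 0 < |y − 2| < δ ⇒ |y^3 − 8| < ϵ.
Factor: y^3 − 8 = (y − 2)(y^2 + 2y + 4), so |y^3 − 8| = |y − 2|·|y^2 + 2y + 4|.
Impose δ ≤ 1 so that |y| < 3; then |y^2 + 2y + 4| ≤ 19.
Hence |y^3 − 8| ≤ 19|y − 2|, which is < ϵ once |y − 2| < ϵ/19.
Take δ = min(1, ϵ/19). If 0 < |y − 2| < δ then both bounds hold and |y^3 − 8| ≤ 19|y − 2| < 19·(ϵ/19) = ϵ.

δ = min(1, ϵ/19)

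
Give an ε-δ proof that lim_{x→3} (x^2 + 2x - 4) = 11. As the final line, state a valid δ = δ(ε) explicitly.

Suppose ε > 0. We want δ > 0 such that 0 < |x − 3| < δ implies |(x^2 + 2x - 4) − 11| < ε.
(x^2 + 2x - 4) − 11 = x^2 + 2x - 15 = (x − 3)(x + 5).
So |(x^2 + 2x - 4) − 11| = |x − 3|·|x + 5|.
Require δ ≤ 2. Then |x − 3| < 2 gives |x| < 5, and by the triangle inequality |x + 5| ≤ 5 + 5 = 10.
Hence |(x^2 + 2x - 4) − 11| ≤ 10|x − 3| < ε provided |x − 3| < ε/10.
Choosing δ = min(2, ε/10) ensures both conditions, hence |(x^2 + 2x - 4) − 11| < ε.

δ = min(2, ε/10)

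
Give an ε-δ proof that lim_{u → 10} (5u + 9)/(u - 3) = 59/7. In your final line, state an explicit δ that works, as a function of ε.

Fix ε > 0. We want δ > 0 with 0 < |u − 10| < δ ⇒ |(5u + 9)/(u - 3) − (59/7)| < ε.
Combining over a common denominator, (5u + 9)/(u - 3) − (59/7) = [(5u + 9)·7 − 59·(u - 3)] / [7·(u - 3)] = -24(u − 10) / (7(u - 3)).
So |(5u + 9)/(u - 3) − (59/7)| = 24|u − 10| / (7·|u − 3|).
Require δ ≤ 7/2, so |u − 3| ≥ |7| − |u − 10| > 7 − 7/2 = 7/2.
Hence |(5u + 9)/(u - 3) − (59/7)| < 24|u − 10|/(7·(7/2)) = (48/49)|u − 10|, which is < ε once |u − 10| < (49/48)ε.
Take δ = min(7/2, (49/48)ε). Then 0 < |u − 10| < δ forces both bounds, so |(5u + 9)/(u - 3) − (59/7)| < ε.

δ = min(7/2, (49/48)ε)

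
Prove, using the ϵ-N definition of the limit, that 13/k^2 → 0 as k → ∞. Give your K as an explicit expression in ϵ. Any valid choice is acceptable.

Suppose ϵ > 0. For k ≥ 1, |13/k^2 − 0| = 13/k^2.
13/k^2 < ϵ ⇔ k^2 > 13/ϵ ⇔ k > (13/ϵ)^{1/2}.
Take K = (13/ϵ)^{1/2}. Then k > K implies 13/k^2 < ϵ.

K = (13/ϵ)^{1/2}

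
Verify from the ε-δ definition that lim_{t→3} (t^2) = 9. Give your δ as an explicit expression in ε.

Fix ε > 0. We seek δ > 0 with 0 < |t − 3| < δ ⇒ |t^2 − 9| < ε.
Factor: t^2 − 9 = (t − 3)(t + 3), so |t^2 − 9| = |t − 3|·|t + 3|.
Restrict δ ≤ 1. Then |t − 3| < 1 gives |t| < 4, so by the triangle inequality |t + 3| ≤ 4 + 3 = 7.
Hence |t^2 − 9| ≤ 7|t − 3|, which is < ε once |t − 3| < ε/7.
Take δ = min(1, ε/7). If 0 < |t − 3| < δ then both bounds hold and |t^2 − 9| ≤ 7|t − 3| < 7·(ε/7) = ε.

δ = min(1, ε/7)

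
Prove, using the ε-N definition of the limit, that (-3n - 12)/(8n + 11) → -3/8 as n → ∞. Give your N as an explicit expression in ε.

Suppose ε > 0. For n ≥ 1, |(-3n - 12)/(8n + 11) + 3/8| = |-63|/(8(8n + 11)) = 63/(8(8n + 11)).
Since 8n + 11 ≥ 8n for n ≥ 1, this is ≤ 63/(8·8n) = (63/64)/n.
So |(-3n - 12)/(8n + 11) + 3/8| < ε whenever n > (63/64)/ε.
Take N = (63/64)/ε. If n > N then |(-3n - 12)/(8n + 11) + 3/8| ≤ (63/64)/n < ε.

N = (63/64)/ε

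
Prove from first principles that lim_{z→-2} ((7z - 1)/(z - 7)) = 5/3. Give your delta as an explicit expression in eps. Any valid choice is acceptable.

Let eps > 0. We want delta > 0 with 0 < |z + 2| < delta ⇒ |(7z - 1)/(z - 7) − (5/3)| < eps.
Combining over a common denominator, (7z - 1)/(z - 7) − (5/3) = [(7z - 1)·(-9) − (-15)·(z - 7)] / [(-9)·(z - 7)] = -48(z + 2) / ((-9)(z - 7)).
So |(7z - 1)/(z - 7) − (5/3)| = 48|z + 2| / (9·|z − 7|).
Restrict delta ≤ 9/2. Then |z + 2| < 9/2 gives |z − 7| = |(z + 2) + (-9)| ≥ 9 − 9/2 = 9/2.
Hence |(7z - 1)/(z - 7) − (5/3)| < 48|z + 2|/(9·(9/2)) = (32/27)|z + 2|, which is < eps once |z + 2| < (27/32)eps.
Take delta = min(9/2, (27/32)eps). Then 0 < |z + 2| < delta forces both bounds, so |(7z - 1)/(z - 7) − (5/3)| < eps.

delta = min(9/2, (27/32)eps)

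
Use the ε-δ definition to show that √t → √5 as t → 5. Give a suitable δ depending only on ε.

δ = min(5, √5·ε)

Fix ε > 0. We want δ > 0 such that 0 < |t − 5| < δ implies |√t − √5| < ε.
Rationalise: √t − √5 = (t − 5)/(√t + √5), so |√t − √5| = |t − 5|/(√t + √5).
Restrict δ ≤ 5 so that |t − 5| < 5 forces t > 0, and then √t + √5 > √5.
Hence |√t − √5| < |t − 5|/√5, which is < ε once |t − 5| < √5·ε.
Take δ = min(5, √5·ε). If 0 < |t − 5| < δ then t > 0 and |√t − √5| < |t − 5|/√5 < ε.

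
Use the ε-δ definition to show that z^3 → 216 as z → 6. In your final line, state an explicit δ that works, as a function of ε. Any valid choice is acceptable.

δ = min(1, ε/127)

Let ε > 0. We seek δ > 0 with 0 < |z − 6| < δ ⇒ |z^3 − 216| < ε.
Factor: z^3 − 216 = (z − 6)(z^2 + 6z + 36), so |z^3 − 216| = |z − 6|·|z^2 + 6z + 36|.
Impose δ ≤ 1 so that |z| < 7; then |z^2 + 6z + 36| ≤ 127.
Hence |z^3 − 216| ≤ 127|z − 6|, which is < ε once |z − 6| < ε/127.
Take δ = min(1, ε/127). If 0 < |z − 6| < δ then both bounds hold and |z^3 − 216| ≤ 127|z − 6| < 127·(ε/127) = ε.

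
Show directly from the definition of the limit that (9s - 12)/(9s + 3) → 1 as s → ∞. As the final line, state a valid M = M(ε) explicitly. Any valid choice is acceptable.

M = (5/3)/ε

Let ε > 0 be given. We seek M > 0 such that s > M implies |(9s - 12)/(9s + 3) − 1| < ε.
(9s - 12)/(9s + 3) − 1 = (9(9s - 12) − 9(9s + 3)) / (9(9s + 3)) = -135/(9(9s + 3)).
For s > 0 we have 9s + 3 > 9s, so |(9s - 12)/(9s + 3) − 1| = 135/(9(9s + 3)) < 135/(9·9s) = (5/3)/s.
Thus |(9s - 12)/(9s + 3) − 1| < ε whenever s > (5/3)/ε.
Take M = (5/3)/ε. If s > M then |(9s - 12)/(9s + 3) − 1| < (5/3)/s < ε.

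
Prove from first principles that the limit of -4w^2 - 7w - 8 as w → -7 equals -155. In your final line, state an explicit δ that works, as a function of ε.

δ = min(1, ε/53)

Let ε > 0 be given. We want δ > 0 such that 0 < |w + 7| < δ implies |(-4w^2 - 7w - 8) + 155| < ε.
(-4w^2 - 7w - 8) + 155 = -4w^2 - 7w + 147 = (w + 7)(-4w + 21).
So |(-4w^2 - 7w - 8) + 155| = |w + 7|·|-4w + 21|.
Assume first that |w + 7| < 1, so |w| < 8. Then |-4w + 21| ≤ 4·8 + 21 = 53.
Hence |(-4w^2 - 7w - 8) + 155| ≤ 53|w + 7| < ε provided |w + 7| < ε/53.
Take δ = min(1, ε/53). Then 0 < |w + 7| < δ gives both |w + 7| < 1 and |w + 7| < ε/53, so |(-4w^2 - 7w - 8) + 155| < ε.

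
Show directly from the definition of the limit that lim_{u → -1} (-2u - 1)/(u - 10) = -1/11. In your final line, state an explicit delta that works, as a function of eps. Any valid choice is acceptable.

Suppose eps > 0. We want delta > 0 with 0 < |u + 1| < delta ⇒ |(-2u - 1)/(u - 10) + 1/11| < eps.
Combining over a common denominator, (-2u - 1)/(u - 10) + 1/11 = [(-2u - 1)·(-11) − 1·(u - 10)] / [(-11)·(u - 10)] = 21(u + 1) / ((-11)(u - 10)).
So |(-2u - 1)/(u - 10) + 1/11| = 21|u + 1| / (11·|u − 10|).
Restrict delta ≤ 11/2. Then |u + 1| < 11/2 gives |u − 10| = |(u + 1) + (-11)| ≥ 11 − 11/2 = 11/2.
Hence |(-2u - 1)/(u - 10) + 1/11| < 21|u + 1|/(11·(11/2)) = (42/121)|u + 1|, which is < eps once |u + 1| < (121/42)eps.
Take delta = min(11/2, (121/42)eps). Then 0 < |u + 1| < delta forces both bounds, so |(-2u - 1)/(u - 10) + 1/11| < eps.

delta = min(11/2, (121/42)eps)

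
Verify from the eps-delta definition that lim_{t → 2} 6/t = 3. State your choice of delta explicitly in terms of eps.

Suppose eps > 0. We seek delta > 0 such that 0 < |t − 2| < delta implies |6/t − 3| < eps.
|6/t − 3| = 6·|2 − t|/(2·|t|) = 6|t − 2|/(2|t|).
Require delta ≤ 1 so that |t| > 2 − 1 = 1, hence 2|t| > 2.
Then |6/t − 3| < 6|t − 2|/2, which is < eps when |t − 2| < (1/3)eps.
Take delta = min(1, (1/3)eps). Then 0 < |t − 2| < delta gives both |t − 2| < 1 and |t − 2| < (1/3)eps, so |6/t − 3| < eps.

delta = min(1, (1/3)eps)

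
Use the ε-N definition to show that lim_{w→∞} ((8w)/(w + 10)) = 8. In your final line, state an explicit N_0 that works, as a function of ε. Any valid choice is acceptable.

Suppose ε > 0. We seek N_0 > 0 such that w > N_0 implies |(8w)/(w + 10) − 8| < ε.
(8w)/(w + 10) − 8 = ((8w) − 8(w + 10)) / ((w + 10)) = -80/((w + 10)).
For w > 0 we have w + 10 > w, so |(8w)/(w + 10) − 8| = 80/((w + 10)) < 80/(w) = 80/w.
Thus |(8w)/(w + 10) − 8| < ε whenever w > 80/ε.
Take N_0 = 80/ε. If w > N_0 then |(8w)/(w + 10) − 8| < 80/w < ε.

N_0 = 80/ε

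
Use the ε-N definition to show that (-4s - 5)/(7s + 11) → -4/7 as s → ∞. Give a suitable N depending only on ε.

N = (9/49)/ε

Let ε > 0 be given. We seek N > 0 such that s > N implies |(-4s - 5)/(7s + 11) + 4/7| < ε.
(-4s - 5)/(7s + 11) + 4/7 = (7(-4s - 5) − (-4)(7s + 11)) / (7(7s + 11)) = 9/(7(7s + 11)).
For s > 0 we have 7s + 11 > 7s, so |(-4s - 5)/(7s + 11) + 4/7| = 9/(7(7s + 11)) < 9/(7·7s) = (9/49)/s.
Thus |(-4s - 5)/(7s + 11) + 4/7| < ε whenever s > (9/49)/ε.
Take N = (9/49)/ε. If s > N then |(-4s - 5)/(7s + 11) + 4/7| < (9/49)/s < ε.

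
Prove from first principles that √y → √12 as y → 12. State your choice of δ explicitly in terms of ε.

Let ε > 0. We want δ > 0 such that 0 < |y − 12| < δ implies |√y − √12| < ε.
Multiplying by the conjugate, |√y − √12| = |y − 12|/(√y + √12).
Restrict δ ≤ 12 so that |y − 12| < 12 forces y > 0, and then √y + √12 > √12.
Hence |√y − √12| < |y − 12|/√12, which is < ε once |y − 12| < √12·ε.
Take δ = min(12, √12·ε). If 0 < |y − 12| < δ then y > 0 and |√y − √12| < |y − 12|/√12 < ε.

δ = min(12, √12·ε)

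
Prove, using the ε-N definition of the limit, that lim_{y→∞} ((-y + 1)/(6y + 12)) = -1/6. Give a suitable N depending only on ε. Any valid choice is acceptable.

Fix ε > 0. We seek N > 0 such that y > N implies |(-y + 1)/(6y + 12) + 1/6| < ε.
(-y + 1)/(6y + 12) + 1/6 = (6(-y + 1) − (-1)(6y + 12)) / (6(6y + 12)) = 18/(6(6y + 12)).
For y > 0 we have 6y + 12 > 6y, so |(-y + 1)/(6y + 12) + 1/6| = 18/(6(6y + 12)) < 18/(6·6y) = (1/2)/y.
Thus |(-y + 1)/(6y + 12) + 1/6| < ε whenever y > (1/2)/ε.
Take N = (1/2)/ε. If y > N then |(-y + 1)/(6y + 12) + 1/6| < (1/2)/y < ε.

N = (1/2)/ε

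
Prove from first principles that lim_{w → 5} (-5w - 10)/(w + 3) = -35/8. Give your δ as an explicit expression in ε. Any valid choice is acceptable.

Suppose ε > 0. We want δ > 0 with 0 < |w − 5| < δ ⇒ |(-5w - 10)/(w + 3) + 35/8| < ε.
Combining over a common denominator, (-5w - 10)/(w + 3) + 35/8 = [(-5w - 10)·8 − (-35)·(w + 3)] / [8·(w + 3)] = -5(w − 5) / (8(w + 3)).
So |(-5w - 10)/(w + 3) + 35/8| = 5|w − 5| / (8·|w + 3|).
Restrict δ ≤ 4. Then |w − 5| < 4 gives |w + 3| = |(w − 5) + 8| ≥ 8 − 4 = 4.
Hence |(-5w - 10)/(w + 3) + 35/8| < 5|w − 5|/(8·4) = (5/32)|w − 5|, which is < ε once |w − 5| < (32/5)ε.
Take δ = min(4, (32/5)ε). Then 0 < |w − 5| < δ forces both bounds, so |(-5w - 10)/(w + 3) + 35/8| < ε.

δ = min(4, (32/5)ε)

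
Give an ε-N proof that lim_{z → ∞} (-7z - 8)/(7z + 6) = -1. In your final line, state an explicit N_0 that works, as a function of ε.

N_0 = (2/7)/ε

Suppose ε > 0. We seek N_0 > 0 such that z > N_0 implies |(-7z - 8)/(7z + 6) + 1| < ε.
(-7z - 8)/(7z + 6) + 1 = (7(-7z - 8) − (-7)(7z + 6)) / (7(7z + 6)) = -14/(7(7z + 6)).
For z > 0 we have 7z + 6 > 7z, so |(-7z - 8)/(7z + 6) + 1| = 14/(7(7z + 6)) < 14/(7·7z) = (2/7)/z.
Thus |(-7z - 8)/(7z + 6) + 1| < ε whenever z > (2/7)/ε.
Take N_0 = (2/7)/ε. If z > N_0 then |(-7z - 8)/(7z + 6) + 1| < (2/7)/z < ε.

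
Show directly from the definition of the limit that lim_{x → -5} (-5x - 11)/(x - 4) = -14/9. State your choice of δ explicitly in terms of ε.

δ = min(9/2, (81/62)ε)

Fix ε > 0. We want δ > 0 with 0 < |x + 5| < δ ⇒ |(-5x - 11)/(x - 4) + 14/9| < ε.
Combining over a common denominator, (-5x - 11)/(x - 4) + 14/9 = [(-5x - 11)·(-9) − 14·(x - 4)] / [(-9)·(x - 4)] = 31(x + 5) / ((-9)(x - 4)).
So |(-5x - 11)/(x - 4) + 14/9| = 31|x + 5| / (9·|x − 4|).
Restrict δ ≤ 9/2. Then |x + 5| < 9/2 gives |x − 4| = |(x + 5) + (-9)| ≥ 9 − 9/2 = 9/2.
Hence |(-5x - 11)/(x - 4) + 14/9| < 31|x + 5|/(9·(9/2)) = (62/81)|x + 5|, which is < ε once |x + 5| < (81/62)ε.
Take δ = min(9/2, (81/62)ε). Then 0 < |x + 5| < δ forces both bounds, so |(-5x - 11)/(x - 4) + 14/9| < ε.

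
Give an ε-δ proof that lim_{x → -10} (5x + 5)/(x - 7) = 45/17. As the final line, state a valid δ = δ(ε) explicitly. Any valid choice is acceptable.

δ = min(17/2, (289/80)ε)

Fix ε > 0. We want δ > 0 with 0 < |x + 10| < δ ⇒ |(5x + 5)/(x - 7) − (45/17)| < ε.
Combining over a common denominator, (5x + 5)/(x - 7) − (45/17) = [(5x + 5)·(-17) − (-45)·(x - 7)] / [(-17)·(x - 7)] = -40(x + 10) / ((-17)(x - 7)).
So |(5x + 5)/(x - 7) − (45/17)| = 40|x + 10| / (17·|x − 7|).
Restrict δ ≤ 17/2. Then |x + 10| < 17/2 gives |x − 7| = |(x + 10) + (-17)| ≥ 17 − 17/2 = 17/2.
Hence |(5x + 5)/(x - 7) − (45/17)| < 40|x + 10|/(17·(17/2)) = (80/289)|x + 10|, which is < ε once |x + 10| < (289/80)ε.
Take δ = min(17/2, (289/80)ε). Then 0 < |x + 10| < δ forces both bounds, so |(5x + 5)/(x - 7) − (45/17)| < ε.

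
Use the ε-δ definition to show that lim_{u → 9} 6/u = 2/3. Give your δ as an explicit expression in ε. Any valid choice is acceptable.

δ = min(9/2, (27/4)ε)

Let ε > 0 be given. We seek δ > 0 such that 0 < |u − 9| < δ implies |6/u − (2/3)| < ε.
|6/u − (2/3)| = 6·|9 − u|/(9·|u|) = 6|u − 9|/(9|u|).
Restrict δ ≤ 9/2. Then |u − 9| < 9/2 gives |u| > 9/2, so 9|u| > 81/2.
Then |6/u − (2/3)| < 6|u − 9|/(81/2), which is < ε when |u − 9| < (27/4)ε.
Take δ = min(9/2, (27/4)ε). Then 0 < |u − 9| < δ gives both |u − 9| < 9/2 and |u − 9| < (27/4)ε, so |6/u − (2/3)| < ε.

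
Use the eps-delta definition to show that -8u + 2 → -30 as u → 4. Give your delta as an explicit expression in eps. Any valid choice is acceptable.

Fix eps > 0. We need delta > 0 so that 0 < |u − 4| < delta implies |(-8u + 2) + 30| < eps.
Since (-8u + 2) + 30 = -8(u − 4), we have |(-8u + 2) + 30| = 8|u − 4|.
Thus it suffices that |u − 4| < eps/8.
Choosing delta = eps/8 gives |(-8u + 2) + 30| = 8|u − 4| < eps whenever |u − 4| < delta.

delta = eps/8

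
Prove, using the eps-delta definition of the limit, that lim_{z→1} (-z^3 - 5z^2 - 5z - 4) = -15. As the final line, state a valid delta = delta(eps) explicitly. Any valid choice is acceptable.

Let eps > 0 be given. We want delta > 0 such that 0 < |z − 1| < delta implies |(-z^3 - 5z^2 - 5z - 4) + 15| < eps.
(-z^3 - 5z^2 - 5z - 4) + 15 = -z^3 - 5z^2 - 5z + 11 = (z − 1)(-z^2 - 6z - 11).
So |(-z^3 - 5z^2 - 5z - 4) + 15| = |z − 1|·|-z^2 - 6z - 11|.
Require delta ≤ 1. Then |z − 1| < 1 gives |z| < 2, and by the triangle inequality |-z^2 - 6z - 11| ≤ 2^2 + 6·2 + 11 = 27.
Hence |(-z^3 - 5z^2 - 5z - 4) + 15| ≤ 27|z − 1| < eps provided |z − 1| < eps/27.
Take delta = min(1, eps/27). Then 0 < |z − 1| < delta gives both |z − 1| < 1 and |z − 1| < eps/27, so |(-z^3 - 5z^2 - 5z - 4) + 15| < eps.

delta = min(1, eps/27)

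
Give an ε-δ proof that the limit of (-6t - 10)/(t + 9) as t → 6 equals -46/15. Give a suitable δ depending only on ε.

Suppose ε > 0. We want δ > 0 with 0 < |t − 6| < δ ⇒ |(-6t - 10)/(t + 9) + 46/15| < ε.
Combining over a common denominator, (-6t - 10)/(t + 9) + 46/15 = [(-6t - 10)·15 − (-46)·(t + 9)] / [15·(t + 9)] = -44(t − 6) / (15(t + 9)).
So |(-6t - 10)/(t + 9) + 46/15| = 44|t − 6| / (15·|t + 9|).
Require δ ≤ 15/2, so |t + 9| ≥ |15| − |t − 6| > 15 − 15/2 = 15/2.
Hence |(-6t - 10)/(t + 9) + 46/15| < 44|t − 6|/(15·(15/2)) = (88/225)|t − 6|, which is < ε once |t − 6| < (225/88)ε.
Take δ = min(15/2, (225/88)ε). Then 0 < |t − 6| < δ forces both bounds, so |(-6t - 10)/(t + 9) + 46/15| < ε.

δ = min(15/2, (225/88)ε)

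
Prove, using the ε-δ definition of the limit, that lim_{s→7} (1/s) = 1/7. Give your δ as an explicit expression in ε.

δ = min(7/2, (49/2)ε)

Fix ε > 0. We seek δ > 0 such that 0 < |s − 7| < δ implies |1/s − (1/7)| < ε.
|1/s − (1/7)| = |7 − s|/(7·|s|) = |s − 7|/(7|s|).
Restrict δ ≤ 7/2. Then |s − 7| < 7/2 gives |s| > 7/2, so 7|s| > 49/2.
Then |1/s − (1/7)| < |s − 7|/(49/2), which is < ε when |s − 7| < (49/2)ε.
Take δ = min(7/2, (49/2)ε). Then 0 < |s − 7| < δ gives both |s − 7| < 7/2 and |s − 7| < (49/2)ε, so |1/s − (1/7)| < ε.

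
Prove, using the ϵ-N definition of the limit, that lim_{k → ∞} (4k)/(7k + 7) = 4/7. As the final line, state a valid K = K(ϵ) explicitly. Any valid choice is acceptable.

K = (4/7)/ϵ

Suppose ϵ > 0. For k ≥ 1, |(4k)/(7k + 7) − (4/7)| = |-28|/(7(7k + 7)) = 28/(7(7k + 7)).
Since 7k + 7 ≥ 7k for k ≥ 1, this is ≤ 28/(7·7k) = (4/7)/k.
So |(4k)/(7k + 7) − (4/7)| < ϵ whenever k > (4/7)/ϵ.
Take K = (4/7)/ϵ. If k > K then |(4k)/(7k + 7) − (4/7)| ≤ (4/7)/k < ϵ.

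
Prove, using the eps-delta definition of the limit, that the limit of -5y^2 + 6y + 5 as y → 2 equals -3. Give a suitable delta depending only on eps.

Let eps > 0 be given. We want delta > 0 such that 0 < |y − 2| < delta implies |(-5y^2 + 6y + 5) + 3| < eps.
(-5y^2 + 6y + 5) + 3 = -5y^2 + 6y + 8 = (y − 2)(-5y - 4).
So |(-5y^2 + 6y + 5) + 3| = |y − 2|·|-5y - 4|.
Require delta ≤ 1. Then |y − 2| < 1 gives |y| < 3, and by the triangle inequality |-5y - 4| ≤ 5·3 + 4 = 19.
Hence |(-5y^2 + 6y + 5) + 3| ≤ 19|y − 2| < eps provided |y − 2| < eps/19.
Take delta = min(1, eps/19). Then 0 < |y − 2| < delta gives both |y − 2| < 1 and |y − 2| < eps/19, so |(-5y^2 + 6y + 5) + 3| < eps.

delta = min(1, eps/19)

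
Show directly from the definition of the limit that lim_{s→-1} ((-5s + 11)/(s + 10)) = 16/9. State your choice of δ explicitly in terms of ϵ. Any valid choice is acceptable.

Suppose ϵ > 0. We want δ > 0 with 0 < |s + 1| < δ ⇒ |(-5s + 11)/(s + 10) − (16/9)| < ϵ.
Combining over a common denominator, (-5s + 11)/(s + 10) − (16/9) = [(-5s + 11)·9 − 16·(s + 10)] / [9·(s + 10)] = -61(s + 1) / (9(s + 10)).
So |(-5s + 11)/(s + 10) − (16/9)| = 61|s + 1| / (9·|s + 10|).
Require δ ≤ 9/2, so |s + 10| ≥ |9| − |s + 1| > 9 − 9/2 = 9/2.
Hence |(-5s + 11)/(s + 10) − (16/9)| < 61|s + 1|/(9·(9/2)) = (122/81)|s + 1|, which is < ϵ once |s + 1| < (81/122)ϵ.
Take δ = min(9/2, (81/122)ϵ). Then 0 < |s + 1| < δ forces both bounds, so |(-5s + 11)/(s + 10) − (16/9)| < ϵ.

δ = min(9/2, (81/122)ϵ)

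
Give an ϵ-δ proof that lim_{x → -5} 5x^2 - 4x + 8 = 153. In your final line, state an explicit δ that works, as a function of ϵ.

δ = min(1, ϵ/59)

Fix ϵ > 0. We want δ > 0 such that 0 < |x + 5| < δ implies |(5x^2 - 4x + 8) − 153| < ϵ.
(5x^2 - 4x + 8) − 153 = 5x^2 - 4x - 145 = (x + 5)(5x - 29).
So |(5x^2 - 4x + 8) − 153| = |x + 5|·|5x - 29|.
Require δ ≤ 1. Then |x + 5| < 1 gives |x| < 6, and by the triangle inequality |5x - 29| ≤ 5·6 + 29 = 59.
Hence |(5x^2 - 4x + 8) − 153| ≤ 59|x + 5| < ϵ provided |x + 5| < ϵ/59.
Choosing δ = min(1, ϵ/59) ensures both conditions, hence |(5x^2 - 4x + 8) − 153| < ϵ.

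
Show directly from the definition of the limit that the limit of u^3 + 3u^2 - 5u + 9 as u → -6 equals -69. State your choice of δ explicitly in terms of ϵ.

Fix ϵ > 0. We want δ > 0 such that 0 < |u + 6| < δ implies |(u^3 + 3u^2 - 5u + 9) + 69| < ϵ.
(u^3 + 3u^2 - 5u + 9) + 69 = u^3 + 3u^2 - 5u + 78 = (u + 6)(u^2 - 3u + 13).
So |(u^3 + 3u^2 - 5u + 9) + 69| = |u + 6|·|u^2 - 3u + 13|.
Assume first that |u + 6| < 2, so |u| < 8. Then |u^2 - 3u + 13| ≤ 8^2 + 3·8 + 13 = 101.
Hence |(u^3 + 3u^2 - 5u + 9) + 69| ≤ 101|u + 6| < ϵ provided |u + 6| < ϵ/101.
Take δ = min(2, ϵ/101). Then 0 < |u + 6| < δ gives both |u + 6| < 2 and |u + 6| < ϵ/101, so |(u^3 + 3u^2 - 5u + 9) + 69| < ϵ.

δ = min(2, ϵ/101)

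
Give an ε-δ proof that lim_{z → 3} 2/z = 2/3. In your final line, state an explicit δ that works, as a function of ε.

δ = min(3/2, (9/4)ε)

Let ε > 0 be given. We seek δ > 0 such that 0 < |z − 3| < δ implies |2/z − (2/3)| < ε.
|2/z − (2/3)| = 2·|3 − z|/(3·|z|) = 2|z − 3|/(3|z|).
Restrict δ ≤ 3/2. Then |z − 3| < 3/2 gives |z| > 3/2, so 3|z| > 9/2.
Then |2/z − (2/3)| < 2|z − 3|/(9/2), which is < ε when |z − 3| < (9/4)ε.
Take δ = min(3/2, (9/4)ε). Then 0 < |z − 3| < δ gives both |z − 3| < 3/2 and |z − 3| < (9/4)ε, so |2/z − (2/3)| < ε.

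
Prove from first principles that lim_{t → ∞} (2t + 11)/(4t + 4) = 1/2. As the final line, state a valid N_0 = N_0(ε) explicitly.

N_0 = (9/4)/ε

Let ε > 0. We seek N_0 > 0 such that t > N_0 implies |(2t + 11)/(4t + 4) − (1/2)| < ε.
(2t + 11)/(4t + 4) − (1/2) = (4(2t + 11) − 2(4t + 4)) / (4(4t + 4)) = 36/(4(4t + 4)).
For t > 0 we have 4t + 4 > 4t, so |(2t + 11)/(4t + 4) − (1/2)| = 36/(4(4t + 4)) < 36/(4·4t) = (9/4)/t.
Thus |(2t + 11)/(4t + 4) − (1/2)| < ε whenever t > (9/4)/ε.
Take N_0 = (9/4)/ε. If t > N_0 then |(2t + 11)/(4t + 4) − (1/2)| < (9/4)/t < ε.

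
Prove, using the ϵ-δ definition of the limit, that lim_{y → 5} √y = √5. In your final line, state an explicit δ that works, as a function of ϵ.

Fix ϵ > 0. We want δ > 0 such that 0 < |y − 5| < δ implies |√y − √5| < ϵ.
Multiplying by the conjugate, |√y − √5| = |y − 5|/(√y + √5).
Restrict δ ≤ 5 so that |y − 5| < 5 forces y > 0, and then √y + √5 > √5.
Hence |√y − √5| < |y − 5|/√5, which is < ϵ once |y − 5| < √5·ϵ.
Take δ = min(5, √5·ϵ). If 0 < |y − 5| < δ then y > 0 and |√y − √5| < |y − 5|/√5 < ϵ.

δ = min(5, √5·ϵ)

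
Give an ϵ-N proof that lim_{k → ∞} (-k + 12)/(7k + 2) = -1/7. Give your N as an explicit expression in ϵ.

Let ϵ > 0. For k ≥ 1, |(-k + 12)/(7k + 2) + 1/7| = |86|/(7(7k + 2)) = 86/(7(7k + 2)).
Since 7k + 2 ≥ 7k for k ≥ 1, this is ≤ 86/(7·7k) = (86/49)/k.
So |(-k + 12)/(7k + 2) + 1/7| < ϵ whenever k > (86/49)/ϵ.
Take N = (86/49)/ϵ. If k > N then |(-k + 12)/(7k + 2) + 1/7| ≤ (86/49)/k < ϵ.

N = (86/49)/ϵ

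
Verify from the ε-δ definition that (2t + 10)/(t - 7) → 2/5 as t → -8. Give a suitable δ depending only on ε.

δ = min(15/2, (75/16)ε)

Suppose ε > 0. We want δ > 0 with 0 < |t + 8| < δ ⇒ |(2t + 10)/(t - 7) − (2/5)| < ε.
Combining over a common denominator, (2t + 10)/(t - 7) − (2/5) = [(2t + 10)·(-15) − (-6)·(t - 7)] / [(-15)·(t - 7)] = -24(t + 8) / ((-15)(t - 7)).
So |(2t + 10)/(t - 7) − (2/5)| = 24|t + 8| / (15·|t − 7|).
Require δ ≤ 15/2, so |t − 7| ≥ |-15| − |t + 8| > 15 − 15/2 = 15/2.
Hence |(2t + 10)/(t - 7) − (2/5)| < 24|t + 8|/(15·(15/2)) = (16/75)|t + 8|, which is < ε once |t + 8| < (75/16)ε.
Take δ = min(15/2, (75/16)ε). Then 0 < |t + 8| < δ forces both bounds, so |(2t + 10)/(t - 7) − (2/5)| < ε.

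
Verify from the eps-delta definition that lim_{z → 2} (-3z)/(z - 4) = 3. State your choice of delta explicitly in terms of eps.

Fix eps > 0. We want delta > 0 with 0 < |z − 2| < delta ⇒ |(-3z)/(z - 4) − 3| < eps.
Combining over a common denominator, (-3z)/(z - 4) − 3 = [(-3z)·(-2) − (-6)·(z - 4)] / [(-2)·(z - 4)] = 12(z − 2) / ((-2)(z - 4)).
So |(-3z)/(z - 4) − 3| = 12|z − 2| / (2·|z − 4|).
Require delta ≤ 1, so |z − 4| ≥ |-2| − |z − 2| > 2 − 1 = 1.
Hence |(-3z)/(z - 4) − 3| < 12|z − 2|/(2·1) = 6|z − 2|, which is < eps once |z − 2| < (1/6)eps.
Take delta = min(1, (1/6)eps). Then 0 < |z − 2| < delta forces both bounds, so |(-3z)/(z - 4) − 3| < eps.

delta = min(1, (1/6)eps)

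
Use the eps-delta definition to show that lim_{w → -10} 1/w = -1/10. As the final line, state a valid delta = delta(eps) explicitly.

Let eps > 0. We seek delta > 0 such that 0 < |w + 10| < delta implies |1/w + 1/10| < eps.
|1/w + 1/10| = |-10 − w|/(10·|w|) = |w + 10|/(10|w|).
Require delta ≤ 5 so that |w| > 10 − 5 = 5, hence 10|w| > 50.
Then |1/w + 1/10| < |w + 10|/50, which is < eps when |w + 10| < 50eps.
Take delta = min(5, 50eps). Then 0 < |w + 10| < delta gives both |w + 10| < 5 and |w + 10| < 50eps, so |1/w + 1/10| < eps.

delta = min(5, 50eps)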